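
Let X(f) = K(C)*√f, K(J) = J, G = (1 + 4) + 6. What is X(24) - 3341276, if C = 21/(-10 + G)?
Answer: -3341276 + 42*√6 ≈ -3.3412e+6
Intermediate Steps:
G = 11 (G = 5 + 6 = 11)
C = 21 (C = 21/(-10 + 11) = 21/1 = 21*1 = 21)
X(f) = 21*√f
X(24) - 3341276 = 21*√24 - 3341276 = 21*(2*√6) - 3341276 = 42*√6 - 3341276 = -3341276 + 42*√6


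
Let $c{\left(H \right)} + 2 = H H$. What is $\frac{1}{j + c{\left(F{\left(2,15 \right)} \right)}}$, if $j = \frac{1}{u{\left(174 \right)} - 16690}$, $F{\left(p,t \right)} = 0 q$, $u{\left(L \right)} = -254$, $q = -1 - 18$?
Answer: $- \frac{16944}{33889} \approx -0.49999$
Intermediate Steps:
$q = -19$ ($q = -1 - 18 = -19$)
$F{\left(p,t \right)} = 0$ ($F{\left(p,t \right)} = 0 \left(-19\right) = 0$)
$c{\left(H \right)} = -2 + H^{2}$ ($c{\left(H \right)} = -2 + H H = -2 + H^{2}$)
$j = - \frac{1}{16944}$ ($j = \frac{1}{-254 - 16690} = \frac{1}{-16944} = - \frac{1}{16944} \approx -5.9018 \cdot 10^{-5}$)
$\frac{1}{j + c{\left(F{\left(2,15 \right)} \right)}} = \frac{1}{- \frac{1}{16944} - \left(2 - 0^{2}\right)} = \frac{1}{- \frac{1}{16944} + \left(-2 + 0\right)} = \frac{1}{- \frac{1}{16944} - 2} = \frac{1}{- \frac{33889}{16944}} = - \frac{16944}{33889}$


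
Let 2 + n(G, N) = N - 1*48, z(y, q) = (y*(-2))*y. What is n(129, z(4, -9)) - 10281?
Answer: -10363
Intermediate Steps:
z(y, q) = -2*y**2 (z(y, q) = (-2*y)*y = -2*y**2)
n(G, N) = -50 + N (n(G, N) = -2 + (N - 1*48) = -2 + (N - 48) = -2 + (-48 + N) = -50 + N)
n(129, z(4, -9)) - 10281 = (-50 - 2*4**2) - 10281 = (-50 - 2*16) - 10281 = (-50 - 32) - 10281 = -82 - 10281 = -10363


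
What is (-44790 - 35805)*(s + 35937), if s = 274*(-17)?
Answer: -2520931005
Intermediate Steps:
s = -4658
(-44790 - 35805)*(s + 35937) = (-44790 - 35805)*(-4658 + 35937) = -80595*31279 = -2520931005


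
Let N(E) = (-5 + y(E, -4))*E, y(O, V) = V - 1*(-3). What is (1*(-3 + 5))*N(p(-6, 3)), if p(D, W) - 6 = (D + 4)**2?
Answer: -120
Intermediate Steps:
y(O, V) = 3 + V (y(O, V) = V + 3 = 3 + V)
p(D, W) = 6 + (4 + D)**2 (p(D, W) = 6 + (D + 4)**2 = 6 + (4 + D)**2)
N(E) = -6*E (N(E) = (-5 + (3 - 4))*E = (-5 - 1)*E = -6*E)
(1*(-3 + 5))*N(p(-6, 3)) = (1*(-3 + 5))*(-6*(6 + (4 - 6)**2)) = (1*2)*(-6*(6 + (-2)**2)) = 2*(-6*(6 + 4)) = 2*(-6*10) = 2*(-60) = -120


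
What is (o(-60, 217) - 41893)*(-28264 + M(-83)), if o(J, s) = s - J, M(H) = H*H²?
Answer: 24971722416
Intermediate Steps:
M(H) = H³
(o(-60, 217) - 41893)*(-28264 + M(-83)) = ((217 - 1*(-60)) - 41893)*(-28264 + (-83)³) = ((217 + 60) - 41893)*(-28264 - 571787) = (277 - 41893)*(-600051) = -41616*(-600051) = 24971722416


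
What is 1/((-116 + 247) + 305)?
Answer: 1/436 ≈ 0.0022936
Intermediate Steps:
1/((-116 + 247) + 305) = 1/(131 + 305) = 1/436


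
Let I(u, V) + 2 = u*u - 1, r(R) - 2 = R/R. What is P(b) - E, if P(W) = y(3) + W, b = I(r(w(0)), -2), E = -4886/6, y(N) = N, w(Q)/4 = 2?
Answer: 2470/3 ≈ 823.33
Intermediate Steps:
w(Q) = 8 (w(Q) = 4*2 = 8)
r(R) = 3 (r(R) = 2 + R/R = 2 + 1 = 3)
I(u, V) = -3 + u**2 (I(u, V) = -2 + (u*u - 1) = -2 + (u**2 - 1) = -2 + (-1 + u**2) = -3 + u**2)
E = -2443/3 (E = -4886*1/6 = -2443/3 ≈ -814.33)
b = 6 (b = -3 + 3**2 = -3 + 9 = 6)
P(W) = 3 + W
P(b) - E = (3 + 6) - 1*(-2443/3) = 9 + 2443/3 = 2470/3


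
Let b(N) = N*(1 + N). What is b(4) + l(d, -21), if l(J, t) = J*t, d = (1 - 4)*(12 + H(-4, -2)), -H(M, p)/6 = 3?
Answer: -358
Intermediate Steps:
H(M, p) = -18 (H(M, p) = -6*3 = -18)
d = 18 (d = (1 - 4)*(12 - 18) = -3*(-6) = 18)
b(4) + l(d, -21) = 4*(1 + 4) + 18*(-21) = 4*5 - 378 = 20 - 378 = -358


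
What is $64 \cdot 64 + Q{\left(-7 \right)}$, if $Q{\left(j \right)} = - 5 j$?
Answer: $4131$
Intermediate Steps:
$64 \cdot 64 + Q{\left(-7 \right)} = 64 \cdot 64 - -35 = 4096 + 35 = 4131$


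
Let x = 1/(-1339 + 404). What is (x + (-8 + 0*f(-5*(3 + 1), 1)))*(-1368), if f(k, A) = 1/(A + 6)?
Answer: 10234008/935 ≈ 10945.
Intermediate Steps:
f(k, A) = 1/(6 + A)
x = -1/935 (x = 1/(-935) = -1/935 ≈ -0.0010695)
(x + (-8 + 0*f(-5*(3 + 1), 1)))*(-1368) = (-1/935 + (-8 + 0/(6 + 1)))*(-1368) = (-1/935 + (-8 + 0/7))*(-1368) = (-1/935 + (-8 + 0*(1/7)))*(-1368) = (-1/935 + (-8 + 0))*(-1368) = (-1/935 - 8)*(-1368) = -7481/935*(-1368) = 10234008/935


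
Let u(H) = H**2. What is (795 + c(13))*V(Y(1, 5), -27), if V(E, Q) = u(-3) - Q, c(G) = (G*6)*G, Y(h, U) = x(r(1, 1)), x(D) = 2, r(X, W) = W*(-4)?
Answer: 65124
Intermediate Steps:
r(X, W) = -4*W
Y(h, U) = 2
c(G) = 6*G**2 (c(G) = (6*G)*G = 6*G**2)
V(E, Q) = 9 - Q (V(E, Q) = (-3)**2 - Q = 9 - Q)
(795 + c(13))*V(Y(1, 5), -27) = (795 + 6*13**2)*(9 - 1*(-27)) = (795 + 6*169)*(9 + 27) = (795 + 1014)*36 = 1809*36 = 65124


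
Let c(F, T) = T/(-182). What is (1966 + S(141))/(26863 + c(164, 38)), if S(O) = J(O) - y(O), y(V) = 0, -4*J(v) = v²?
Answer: -17927/160296 ≈ -0.11184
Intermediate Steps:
J(v) = -v²/4
S(O) = -O²/4 (S(O) = -O²/4 - 1*0 = -O²/4 + 0 = -O²/4)
c(F, T) = -T/182 (c(F, T) = T*(-1/182) = -T/182)
(1966 + S(141))/(26863 + c(164, 38)) = (1966 - ¼*141²)/(26863 - 1/182*38) = (1966 - ¼*19881)/(26863 - 19/91) = (1966 - 19881/4)/(2444514/91) = -12017/4*91/2444514 = -17927/160296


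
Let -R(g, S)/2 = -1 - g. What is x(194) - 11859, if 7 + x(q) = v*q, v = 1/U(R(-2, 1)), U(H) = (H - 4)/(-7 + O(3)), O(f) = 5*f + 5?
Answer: -36859/3 ≈ -12286.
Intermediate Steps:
O(f) = 5 + 5*f
R(g, S) = 2 + 2*g (R(g, S) = -2*(-1 - g) = 2 + 2*g)
U(H) = -4/13 + H/13 (U(H) = (H - 4)/(-7 + (5 + 5*3)) = (-4 + H)/(-7 + (5 + 15)) = (-4 + H)/(-7 + 20) = (-4 + H)/13 = (-4 + H)*(1/13) = -4/13 + H/13)
v = -13/6 (v = 1/(-4/13 + (2 + 2*(-2))/13) = 1/(-4/13 + (2 - 4)/13) = 1/(-4/13 + (1/13)*(-2)) = 1/(-4/13 - 2/13) = 1/(-6/13) = -13/6 ≈ -2.1667)
x(q) = -7 - 13*q/6
x(194) - 11859 = (-7 - 13/6*194) - 11859 = (-7 - 1261/3) - 11859 = -1282/3 - 11859 = -36859/3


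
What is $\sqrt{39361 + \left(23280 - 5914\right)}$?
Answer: $3 \sqrt{6303} \approx 238.17$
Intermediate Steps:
$\sqrt{39361 + \left(23280 - 5914\right)} = \sqrt{39361 + 17366} = \sqrt{56727} = 3 \sqrt{6303}$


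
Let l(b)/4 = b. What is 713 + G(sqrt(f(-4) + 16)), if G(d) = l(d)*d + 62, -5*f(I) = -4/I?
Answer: 4191/5 ≈ 838.20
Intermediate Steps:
l(b) = 4*b
f(I) = 4/(5*I) (f(I) = -(-4)/(5*I) = 4/(5*I))
G(d) = 62 + 4*d**2 (G(d) = (4*d)*d + 62 = 4*d**2 + 62 = 62 + 4*d**2)
713 + G(sqrt(f(-4) + 16)) = 713 + (62 + 4*(sqrt((4/5)/(-4) + 16))**2) = 713 + (62 + 4*(sqrt((4/5)*(-1/4) + 16))**2) = 713 + (62 + 4*(sqrt(-1/5 + 16))**2) = 713 + (62 + 4*(sqrt(79/5))**2) = 713 + (62 + 4*(sqrt(395)/5)**2) = 713 + (62 + 4*(79/5)) = 713 + (62 + 316/5) = 713 + 626/5 = 4191/5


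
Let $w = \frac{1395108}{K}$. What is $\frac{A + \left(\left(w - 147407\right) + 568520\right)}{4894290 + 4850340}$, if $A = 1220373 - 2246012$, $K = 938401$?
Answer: $- \frac{283643203909}{4572185268315} \approx -0.062037$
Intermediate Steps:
$w = \frac{1395108}{938401} \approx 1.4867$
$A = -1025639$
$\frac{A + \left(\left(w - 147407\right) + 568520\right)}{4894290 + 4850340} = \frac{-1025639 + \left(\left(\frac{1395108}{938401} - 147407\right) + 568520\right)}{4894290 + 4850340} = \frac{-1025639 + \left(- \frac{138325481099}{938401} + 568520\right)}{9744630} = \left(-1025639 + \frac{395174255421}{938401}\right) \frac{1}{9744630} = \left(- \frac{567286407818}{938401}\right) \frac{1}{9744630} = - \frac{283643203909}{4572185268315}$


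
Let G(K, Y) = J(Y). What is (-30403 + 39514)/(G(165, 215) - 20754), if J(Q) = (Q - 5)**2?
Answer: 3037/7782 ≈ 0.39026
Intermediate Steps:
J(Q) = (-5 + Q)**2
G(K, Y) = (-5 + Y)**2
(-30403 + 39514)/(G(165, 215) - 20754) = (-30403 + 39514)/((-5 + 215)**2 - 20754) = 9111/(210**2 - 20754) = 9111/(44100 - 20754) = 9111/23346 = 9111*(1/23346) = 3037/7782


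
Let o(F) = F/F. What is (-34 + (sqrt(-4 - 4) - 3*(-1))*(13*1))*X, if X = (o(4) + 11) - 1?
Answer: 55 + 286*I*sqrt(2) ≈ 55.0 + 404.46*I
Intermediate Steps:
o(F) = 1
X = 11 (X = (1 + 11) - 1 = 12 - 1 = 11)
(-34 + (sqrt(-4 - 4) - 3*(-1))*(13*1))*X = (-34 + (sqrt(-4 - 4) - 3*(-1))*(13*1))*11 = (-34 + (sqrt(-8) + 3)*13)*11 = (-34 + (2*I*sqrt(2) + 3)*13)*11 = (-34 + (3 + 2*I*sqrt(2))*13)*11 = (-34 + (39 + 26*I*sqrt(2)))*11 = (5 + 26*I*sqrt(2))*11 = 55 + 286*I*sqrt(2)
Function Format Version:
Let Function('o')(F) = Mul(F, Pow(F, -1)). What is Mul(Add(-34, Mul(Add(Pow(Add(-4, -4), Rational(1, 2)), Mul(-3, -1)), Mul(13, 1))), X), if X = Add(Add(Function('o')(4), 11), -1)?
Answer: Add(55, Mul(286, I, Pow(2, Rational(1, 2)))) ≈ Add(55.000, Mul(404.46, I))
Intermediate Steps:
Function('o')(F) = 1
X = 11 (X = Add(Add(1, 11), -1) = Add(12, -1) = 11)
Mul(Add(-34, Mul(Add(Pow(Add(-4, -4), Rational(1, 2)), Mul(-3, -1)), Mul(13, 1))), X) = Mul(Add(-34, Mul(Add(Pow(Add(-4, -4), Rational(1, 2)), Mul(-3, -1)), Mul(13, 1))), 11) = Mul(Add(-34, Mul(Add(Pow(-8, Rational(1, 2)), 3), 13)), 11) = Mul(Add(-34, Mul(Add(Mul(2, I, Pow(2, Rational(1, 2))), 3), 13)), 11) = Mul(Add(-34, Mul(Add(3, Mul(2, I, Pow(2, Rational(1, 2)))), 13)), 11) = Mul(Add(-34, Add(39, Mul(26, I, Pow(2, Rational(1, 2))))), 11) = Mul(Add(5, Mul(26, I, Pow(2, Rational(1, 2)))), 11) = Add(55, Mul(286, I, Pow(2, Rational(1, 2))))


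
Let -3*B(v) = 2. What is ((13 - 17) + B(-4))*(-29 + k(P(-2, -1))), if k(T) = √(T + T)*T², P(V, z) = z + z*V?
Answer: 406/3 - 14*√2/3 ≈ 128.73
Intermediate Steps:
P(V, z) = z + V*z
B(v) = -⅔ (B(v) = -⅓*2 = -⅔)
k(T) = √2*T^(5/2) (k(T) = √(2*T)*T² = (√2*√T)*T² = √2*T^(5/2))
((13 - 17) + B(-4))*(-29 + k(P(-2, -1))) = ((13 - 17) - ⅔)*(-29 + √2*(-(1 - 2))^(5/2)) = (-4 - ⅔)*(-29 + √2*(-1*(-1))^(5/2)) = -14*(-29 + √2*1^(5/2))/3 = -14*(-29 + √2*1)/3 = -14*(-29 + √2)/3 = 406/3 - 14*√2/3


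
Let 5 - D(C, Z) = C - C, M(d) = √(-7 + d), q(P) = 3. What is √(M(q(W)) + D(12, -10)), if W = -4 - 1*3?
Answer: √(5 + 2*I) ≈ 2.2787 + 0.43884*I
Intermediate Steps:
W = -7 (W = -4 - 3 = -7)
D(C, Z) = 5 (D(C, Z) = 5 - (C - C) = 5 - 1*0 = 5 + 0 = 5)
√(M(q(W)) + D(12, -10)) = √(√(-7 + 3) + 5) = √(√(-4) + 5) = √(2*I + 5) = √(5 + 2*I)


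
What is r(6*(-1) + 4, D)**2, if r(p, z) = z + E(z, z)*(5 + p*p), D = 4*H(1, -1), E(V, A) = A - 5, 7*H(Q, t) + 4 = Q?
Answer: 189225/49 ≈ 3861.7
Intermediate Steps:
H(Q, t) = -4/7 + Q/7
E(V, A) = -5 + A
D = -12/7 (D = 4*(-4/7 + (1/7)*1) = 4*(-4/7 + 1/7) = 4*(-3/7) = -12/7 ≈ -1.7143)
r(p, z) = z + (-5 + z)*(5 + p**2) (r(p, z) = z + (-5 + z)*(5 + p*p) = z + (-5 + z)*(5 + p**2))
r(6*(-1) + 4, D)**2 = (-25 + 6*(-12/7) + (6*(-1) + 4)**2*(-5 - 12/7))**2 = (-25 - 72/7 + (-6 + 4)**2*(-47/7))**2 = (-25 - 72/7 + (-2)**2*(-47/7))**2 = (-25 - 72/7 + 4*(-47/7))**2 = (-25 - 72/7 - 188/7)**2 = (-435/7)**2 = 189225/49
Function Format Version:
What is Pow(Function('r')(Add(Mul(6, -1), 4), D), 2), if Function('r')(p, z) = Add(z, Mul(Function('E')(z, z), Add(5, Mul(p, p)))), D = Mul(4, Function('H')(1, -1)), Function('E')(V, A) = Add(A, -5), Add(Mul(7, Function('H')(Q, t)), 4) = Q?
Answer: Rational(189225, 49) ≈ 3861.7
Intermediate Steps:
Function('H')(Q, t) = Add(Rational(-4, 7), Mul(Rational(1, 7), Q))
Function('E')(V, A) = Add(-5, A)
D = Rational(-12, 7) (D = Mul(4, Add(Rational(-4, 7), Mul(Rational(1, 7), 1))) = Mul(4, Add(Rational(-4, 7), Rational(1, 7))) = Mul(4, Rational(-3, 7)) = Rational(-12, 7) ≈ -1.7143)
Function('r')(p, z) = Add(z, Mul(Add(-5, z), Add(5, Pow(p, 2)))) (Function('r')(p, z) = Add(z, Mul(Add(-5, z), Add(5, Mul(p, p)))) = Add(z, Mul(Add(-5, z), Add(5, Pow(p, 2)))))
Pow(Function('r')(Add(Mul(6, -1), 4), D), 2) = Pow(Add(-25, Mul(6, Rational(-12, 7)), Mul(Pow(Add(Mul(6, -1), 4), 2), Add(-5, Rational(-12, 7)))), 2) = Pow(Add(-25, Rational(-72, 7), Mul(Pow(Add(-6, 4), 2), Rational(-47, 7))), 2) = Pow(Add(-25, Rational(-72, 7), Mul(Pow(-2, 2), Rational(-47, 7))), 2) = Pow(Add(-25, Rational(-72, 7), Mul(4, Rational(-47, 7))), 2) = Pow(Add(-25, Rational(-72, 7), Rational(-188, 7)), 2) = Pow(Rational(-435, 7), 2) = Rational(189225, 49)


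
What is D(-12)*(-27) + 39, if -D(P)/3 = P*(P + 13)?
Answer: -933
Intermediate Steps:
D(P) = -3*P*(13 + P) (D(P) = -3*P*(P + 13) = -3*P*(13 + P))
D(-12)*(-27) + 39 = -3*(-12)*(13 - 12)*(-27) + 39 = -3*(-12)*1*(-27) + 39 = 36*(-27) + 39 = -972 + 39 = -933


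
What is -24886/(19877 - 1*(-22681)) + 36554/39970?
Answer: 20034704/60751545 ≈ 0.32978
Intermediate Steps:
-24886/(19877 - 1*(-22681)) + 36554/39970 = -24886/(19877 + 22681) + 36554*(1/39970) = -24886/42558 + 2611/2855 = -24886*1/42558 + 2611/2855 = -12443/21279 + 2611/2855 = 20034704/60751545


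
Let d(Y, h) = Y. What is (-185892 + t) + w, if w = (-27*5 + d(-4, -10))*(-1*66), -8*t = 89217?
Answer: -1502961/8 ≈ -1.8787e+5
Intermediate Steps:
t = -89217/8 (t = -⅛*89217 = -89217/8 ≈ -11152.)
w = 9174 (w = (-27*5 - 4)*(-1*66) = (-135 - 4)*(-66) = -139*(-66) = 9174)
(-185892 + t) + w = (-185892 - 89217/8) + 9174 = -1576353/8 + 9174 = -1502961/8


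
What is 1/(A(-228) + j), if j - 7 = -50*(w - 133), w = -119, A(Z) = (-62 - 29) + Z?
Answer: 1/12288 ≈ 8.1380e-5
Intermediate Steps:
A(Z) = -91 + Z
j = 12607 (j = 7 - 50*(-119 - 133) = 7 - 50*(-252) = 7 + 12600 = 12607)
1/(A(-228) + j) = 1/((-91 - 228) + 12607) = 1/(-319 + 12607) = 1/12288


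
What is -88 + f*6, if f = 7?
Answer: -46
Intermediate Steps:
-88 + f*6 = -88 + 7*6 = -88 + 42 = -46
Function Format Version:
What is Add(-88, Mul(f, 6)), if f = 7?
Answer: -46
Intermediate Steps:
Add(-88, Mul(f, 6)) = Add(-88, Mul(7, 6)) = Add(-88, 42) = -46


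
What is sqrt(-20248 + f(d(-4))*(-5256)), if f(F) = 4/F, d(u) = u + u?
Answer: 2*I*sqrt(4405) ≈ 132.74*I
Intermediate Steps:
d(u) = 2*u
sqrt(-20248 + f(d(-4))*(-5256)) = sqrt(-20248 + (4/((2*(-4))))*(-5256)) = sqrt(-20248 + (4/(-8))*(-5256)) = sqrt(-20248 + (4*(-1/8))*(-5256)) = sqrt(-20248 - 1/2*(-5256)) = sqrt(-20248 + 2628) = sqrt(-17620) = 2*I*sqrt(4405)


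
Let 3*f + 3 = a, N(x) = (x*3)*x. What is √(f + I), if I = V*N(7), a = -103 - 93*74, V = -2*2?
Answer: 4*I*√1641/3 ≈ 54.012*I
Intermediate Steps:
V = -4
N(x) = 3*x² (N(x) = (3*x)*x = 3*x²)
a = -6985 (a = -103 - 6882 = -6985)
f = -6988/3 (f = -1 + (⅓)*(-6985) = -1 - 6985/3 = -6988/3 ≈ -2329.3)
I = -588 (I = -12*7² = -12*49 = -4*147 = -588)
√(f + I) = √(-6988/3 - 588) = √(-8752/3) = 4*I*√1641/3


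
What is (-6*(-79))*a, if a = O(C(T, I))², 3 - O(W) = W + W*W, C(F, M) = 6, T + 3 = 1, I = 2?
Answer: 720954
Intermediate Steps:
T = -2 (T = -3 + 1 = -2)
O(W) = 3 - W - W² (O(W) = 3 - (W + W*W) = 3 - (W + W²) = 3 + (-W - W²) = 3 - W - W²)
a = 1521 (a = (3 - 1*6 - 1*6²)² = (3 - 6 - 1*36)² = (3 - 6 - 36)² = (-39)² = 1521)
(-6*(-79))*a = -6*(-79)*1521 = 474*1521 = 720954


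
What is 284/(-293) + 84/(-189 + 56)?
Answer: -8912/5567 ≈ -1.6009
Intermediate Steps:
284/(-293) + 84/(-189 + 56) = 284*(-1/293) + 84/(-133) = -284/293 + 84*(-1/133) = -284/293 - 12/19 = -8912/5567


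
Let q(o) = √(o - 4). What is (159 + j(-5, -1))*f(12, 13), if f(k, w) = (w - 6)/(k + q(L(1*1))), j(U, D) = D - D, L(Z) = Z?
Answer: 636/7 - 53*I*√3/7 ≈ 90.857 - 13.114*I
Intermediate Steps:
j(U, D) = 0
q(o) = √(-4 + o)
f(k, w) = (-6 + w)/(k + I*√3) (f(k, w) = (w - 6)/(k + √(-4 + 1*1)) = (-6 + w)/(k + √(-4 + 1)) = (-6 + w)/(k + √(-3)) = (-6 + w)/(k + I*√3))
(159 + j(-5, -1))*f(12, 13) = (159 + 0)*((-6 + 13)/(12 + I*√3)) = 159*(7/(12 + I*√3)) = 1113/(12 + I*√3)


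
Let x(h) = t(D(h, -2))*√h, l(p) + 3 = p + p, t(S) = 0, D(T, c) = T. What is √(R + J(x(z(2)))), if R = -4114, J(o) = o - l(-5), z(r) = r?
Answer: I*√4101 ≈ 64.039*I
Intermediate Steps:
l(p) = -3 + 2*p (l(p) = -3 + (p + p) = -3 + 2*p)
x(h) = 0 (x(h) = 0*√h = 0)
J(o) = 13 + o (J(o) = o - (-3 + 2*(-5)) = o - (-3 - 10) = o - 1*(-13) = o + 13 = 13 + o)
√(R + J(x(z(2)))) = √(-4114 + (13 + 0)) = √(-4114 + 13) = √(-4101) = I*√4101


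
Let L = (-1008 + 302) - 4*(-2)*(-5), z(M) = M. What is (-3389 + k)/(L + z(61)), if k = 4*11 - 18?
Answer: 3363/685 ≈ 4.9095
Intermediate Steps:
k = 26 (k = 44 - 18 = 26)
L = -746 (L = -706 + 8*(-5) = -706 - 40 = -746)
(-3389 + k)/(L + z(61)) = (-3389 + 26)/(-746 + 61) = -3363/(-685) = -3363*(-1/685) = 3363/685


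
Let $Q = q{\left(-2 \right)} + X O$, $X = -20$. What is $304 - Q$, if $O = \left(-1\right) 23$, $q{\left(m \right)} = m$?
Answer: $-154$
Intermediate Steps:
$O = -23$
$Q = 458$ ($Q = -2 - -460 = -2 + 460 = 458$)
$304 - Q = 304 - 458 = -154$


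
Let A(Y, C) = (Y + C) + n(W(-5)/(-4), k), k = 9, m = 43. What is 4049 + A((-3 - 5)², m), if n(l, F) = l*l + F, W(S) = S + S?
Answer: 16685/4 ≈ 4171.3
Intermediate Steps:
W(S) = 2*S
n(l, F) = F + l² (n(l, F) = l² + F = F + l²)
A(Y, C) = 61/4 + C + Y (A(Y, C) = (Y + C) + (9 + ((2*(-5))/(-4))²) = (C + Y) + (9 + (-10*(-¼))²) = (C + Y) + (9 + (5/2)²) = (C + Y) + (9 + 25/4) = (C + Y) + 61/4 = 61/4 + C + Y)
4049 + A((-3 - 5)², m) = 4049 + (61/4 + 43 + (-3 - 5)²) = 4049 + (61/4 + 43 + (-8)²) = 4049 + (61/4 + 43 + 64) = 4049 + 489/4 = 16685/4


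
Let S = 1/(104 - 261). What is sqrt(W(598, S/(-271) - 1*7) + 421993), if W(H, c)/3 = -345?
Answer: sqrt(420958) ≈ 648.81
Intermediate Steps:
S = -1/157 (S = 1/(-157) = -1/157 ≈ -0.0063694)
W(H, c) = -1035 (W(H, c) = 3*(-345) = -1035)
sqrt(W(598, S/(-271) - 1*7) + 421993) = sqrt(-1035 + 421993) = sqrt(420958)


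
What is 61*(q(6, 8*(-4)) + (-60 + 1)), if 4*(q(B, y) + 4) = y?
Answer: -4331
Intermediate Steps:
q(B, y) = -4 + y/4
61*(q(6, 8*(-4)) + (-60 + 1)) = 61*((-4 + (8*(-4))/4) + (-60 + 1)) = 61*((-4 + (¼)*(-32)) - 59) = 61*((-4 - 8) - 59) = 61*(-12 - 59) = 61*(-71) = -4331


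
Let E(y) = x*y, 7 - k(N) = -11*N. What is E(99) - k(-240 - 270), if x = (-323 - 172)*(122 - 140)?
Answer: 887693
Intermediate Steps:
k(N) = 7 + 11*N (k(N) = 7 - (-11)*N = 7 + 11*N)
x = 8910 (x = -495*(-18) = 8910)
E(y) = 8910*y
E(99) - k(-240 - 270) = 8910*99 - (7 + 11*(-240 - 270)) = 882090 - (7 + 11*(-510)) = 882090 - (7 - 5610) = 882090 - 1*(-5603) = 882090 + 5603 = 887693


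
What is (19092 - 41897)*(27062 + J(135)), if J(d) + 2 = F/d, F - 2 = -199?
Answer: -16660890583/27 ≈ -6.1707e+8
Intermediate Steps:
F = -197 (F = 2 - 199 = -197)
J(d) = -2 - 197/d
(19092 - 41897)*(27062 + J(135)) = (19092 - 41897)*(27062 + (-2 - 197/135)) = -22805*(27062 + (-2 - 197*1/135)) = -22805*(27062 + (-2 - 197/135)) = -22805*(27062 - 467/135) = -22805*3652903/135 = -16660890583/27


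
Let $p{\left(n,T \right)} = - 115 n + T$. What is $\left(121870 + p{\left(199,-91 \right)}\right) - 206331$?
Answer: $-107437$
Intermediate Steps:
$p{\left(n,T \right)} = T - 115 n$
$\left(121870 + p{\left(199,-91 \right)}\right) - 206331 = \left(121870 - 22976\right) - 206331 = 98894 - 206331 = -107437$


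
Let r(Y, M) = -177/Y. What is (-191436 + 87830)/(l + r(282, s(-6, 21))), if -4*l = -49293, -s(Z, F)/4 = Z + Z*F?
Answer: -19477928/2316653 ≈ -8.4078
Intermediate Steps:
s(Z, F) = -4*Z - 4*F*Z (s(Z, F) = -4*(Z + Z*F) = -4*(Z + F*Z) = -4*Z - 4*F*Z)
l = 49293/4 (l = -¼*(-49293) = 49293/4 ≈ 12323.)
(-191436 + 87830)/(l + r(282, s(-6, 21))) = (-191436 + 87830)/(49293/4 - 177/282) = -103606/(49293/4 - 177*1/282) = -103606/(49293/4 - 59/94) = -103606/2316653/188 = -103606*188/2316653 = -19477928/2316653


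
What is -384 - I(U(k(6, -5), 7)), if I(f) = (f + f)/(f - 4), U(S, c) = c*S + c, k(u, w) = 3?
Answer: -1159/3 ≈ -386.33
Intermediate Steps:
U(S, c) = c + S*c (U(S, c) = S*c + c = c + S*c)
I(f) = 2*f/(-4 + f) (I(f) = (2*f)/(-4 + f) = 2*f/(-4 + f))
-384 - I(U(k(6, -5), 7)) = -384 - 2*7*(1 + 3)/(-4 + 7*(1 + 3)) = -384 - 2*7*4/(-4 + 7*4) = -384 - 2*28/(-4 + 28) = -384 - 2*28/24 = -384 - 1*7/3 = -384 - 7/3 = -1159/3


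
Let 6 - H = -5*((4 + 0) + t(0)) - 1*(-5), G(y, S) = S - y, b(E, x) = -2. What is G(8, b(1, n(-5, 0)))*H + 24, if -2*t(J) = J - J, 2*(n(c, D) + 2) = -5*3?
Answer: -186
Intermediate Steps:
n(c, D) = -19/2 (n(c, D) = -2 + (-5*3)/2 = -2 + (½)*(-15) = -2 - 15/2 = -19/2)
t(J) = 0 (t(J) = -(J - J)/2 = -½*0 = 0)
H = 21 (H = 6 - (-5*((4 + 0) + 0) - 1*(-5)) = 6 - (-5*(4 + 0) + 5) = 6 - (-5*4 + 5) = 6 - (-20 + 5) = 6 - 1*(-15) = 6 + 15 = 21)
G(8, b(1, n(-5, 0)))*H + 24 = (-2 - 1*8)*21 + 24 = (-2 - 8)*21 + 24 = -10*21 + 24 = -210 + 24 = -186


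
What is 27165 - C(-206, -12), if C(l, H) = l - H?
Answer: 27359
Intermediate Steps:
27165 - C(-206, -12) = 27165 - (-206 - 1*(-12)) = 27165 - (-206 + 12) = 27165 - 1*(-194) = 27165 + 194 = 27359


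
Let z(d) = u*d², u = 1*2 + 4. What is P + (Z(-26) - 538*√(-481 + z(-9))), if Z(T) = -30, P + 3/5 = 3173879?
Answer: 15869242/5 - 538*√5 ≈ 3.1726e+6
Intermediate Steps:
P = 15869392/5 (P = -⅗ + 3173879 = 15869392/5 ≈ 3.1739e+6)
u = 6 (u = 2 + 4 = 6)
z(d) = 6*d²
P + (Z(-26) - 538*√(-481 + z(-9))) = 15869392/5 + (-30 - 538*√(-481 + 6*(-9)²)) = 15869392/5 + (-30 - 538*√(-481 + 6*81)) = 15869392/5 + (-30 - 538*√(-481 + 486)) = 15869392/5 + (-30 - 538*√5) = 15869242/5 - 538*√5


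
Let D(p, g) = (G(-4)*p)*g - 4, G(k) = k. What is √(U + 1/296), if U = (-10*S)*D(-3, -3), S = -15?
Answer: I*√131423926/148 ≈ 77.46*I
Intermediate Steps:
D(p, g) = -4 - 4*g*p (D(p, g) = (-4*p)*g - 4 = -4*g*p - 4 = -4 - 4*g*p)
U = -6000 (U = (-10*(-15))*(-4 - 4*(-3)*(-3)) = 150*(-4 - 36) = 150*(-40) = -6000)
√(U + 1/296) = √(-6000 + 1/296) = √(-1775999/296) = I*√131423926/148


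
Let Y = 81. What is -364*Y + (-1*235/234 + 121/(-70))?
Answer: -120748171/4095 ≈ -29487.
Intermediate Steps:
-364*Y + (-1*235/234 + 121/(-70)) = -364*81 + (-1*235/234 + 121/(-70)) = -29484 + (-235*1/234 + 121*(-1/70)) = -29484 + (-235/234 - 121/70) = -29484 - 11191/4095 = -120748171/4095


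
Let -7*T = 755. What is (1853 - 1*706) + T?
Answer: 7274/7 ≈ 1039.1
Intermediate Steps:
T = -755/7 (T = -⅐*755 = -755/7 ≈ -107.86)
(1853 - 1*706) + T = (1853 - 1*706) - 755/7 = (1853 - 706) - 755/7 = 1147 - 755/7 = 7274/7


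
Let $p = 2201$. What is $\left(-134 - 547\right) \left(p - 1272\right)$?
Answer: $-632649$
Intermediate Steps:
$\left(-134 - 547\right) \left(p - 1272\right) = \left(-134 - 547\right) \left(2201 - 1272\right) = \left(-681\right) 929 = -632649$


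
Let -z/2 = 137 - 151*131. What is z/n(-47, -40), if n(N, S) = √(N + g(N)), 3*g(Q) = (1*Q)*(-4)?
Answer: 39288*√141/47 ≈ 9925.9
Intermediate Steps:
g(Q) = -4*Q/3 (g(Q) = ((1*Q)*(-4))/3 = (Q*(-4))/3 = (-4*Q)/3 = -4*Q/3)
n(N, S) = √3*√(-N)/3 (n(N, S) = √(N - 4*N/3) = √(-N/3) = √3*√(-N)/3)
z = 39288 (z = -2*(137 - 151*131) = -2*(137 - 19781) = -2*(-19644) = 39288)
z/n(-47, -40) = 39288/((√3*√(-1*(-47))/3)) = 39288/((√3*√47/3)) = 39288/((√141/3)) = 39288*(√141/47) = 39288*√141/47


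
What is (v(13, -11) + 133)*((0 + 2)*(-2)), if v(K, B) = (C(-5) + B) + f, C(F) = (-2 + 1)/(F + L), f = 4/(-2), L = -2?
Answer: -3364/7 ≈ -480.57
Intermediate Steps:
f = -2 (f = 4*(-½) = -2)
C(F) = -1/(-2 + F) (C(F) = (-2 + 1)/(F - 2) = -1/(-2 + F))
v(K, B) = -13/7 + B (v(K, B) = (-1/(-2 - 5) + B) - 2 = (-1/(-7) + B) - 2 = (-1*(-⅐) + B) - 2 = (⅐ + B) - 2 = -13/7 + B)
(v(13, -11) + 133)*((0 + 2)*(-2)) = ((-13/7 - 11) + 133)*((0 + 2)*(-2)) = (-90/7 + 133)*(2*(-2)) = (841/7)*(-4) = -3364/7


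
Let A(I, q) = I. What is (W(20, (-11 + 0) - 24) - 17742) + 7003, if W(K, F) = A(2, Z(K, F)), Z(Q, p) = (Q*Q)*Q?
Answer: -10737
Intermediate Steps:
Z(Q, p) = Q³ (Z(Q, p) = Q²*Q = Q³)
W(K, F) = 2
(W(20, (-11 + 0) - 24) - 17742) + 7003 = (2 - 17742) + 7003 = -17740 + 7003 = -10737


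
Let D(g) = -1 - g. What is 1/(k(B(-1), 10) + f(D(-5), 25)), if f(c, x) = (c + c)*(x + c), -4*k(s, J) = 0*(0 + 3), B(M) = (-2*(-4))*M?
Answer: 1/232 ≈ 0.0043103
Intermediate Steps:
B(M) = 8*M
k(s, J) = 0 (k(s, J) = -0*(0 + 3) = -0*3 = -1/4*0 = 0)
f(c, x) = 2*c*(c + x) (f(c, x) = (2*c)*(c + x) = 2*c*(c + x))
1/(k(B(-1), 10) + f(D(-5), 25)) = 1/(0 + 2*(-1 - 1*(-5))*((-1 - 1*(-5)) + 25)) = 1/(0 + 2*(-1 + 5)*((-1 + 5) + 25)) = 1/(0 + 2*4*(4 + 25)) = 1/(0 + 2*4*29) = 1/(0 + 232) = 1/232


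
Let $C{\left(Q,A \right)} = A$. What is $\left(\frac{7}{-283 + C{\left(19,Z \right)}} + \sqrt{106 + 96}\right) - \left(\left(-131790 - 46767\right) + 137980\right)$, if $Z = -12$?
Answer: $\frac{11970208}{295} + \sqrt{202} \approx 40591.0$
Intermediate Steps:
$\left(\frac{7}{-283 + C{\left(19,Z \right)}} + \sqrt{106 + 96}\right) - \left(\left(-131790 - 46767\right) + 137980\right) = \left(\frac{7}{-283 - 12} + \sqrt{106 + 96}\right) - \left(\left(-131790 - 46767\right) + 137980\right) = \left(\frac{7}{-295} + \sqrt{202}\right) - \left(-178557 + 137980\right) = \left(7 \left(- \frac{1}{295}\right) + \sqrt{202}\right) - -40577 = \left(- \frac{7}{295} + \sqrt{202}\right) + 40577 = \frac{11970208}{295} + \sqrt{202}$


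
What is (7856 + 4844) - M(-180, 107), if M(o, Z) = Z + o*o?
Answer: -19807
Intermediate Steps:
M(o, Z) = Z + o²
(7856 + 4844) - M(-180, 107) = (7856 + 4844) - (107 + (-180)²) = 12700 - (107 + 32400) = 12700 - 1*32507 = 12700 - 32507 = -19807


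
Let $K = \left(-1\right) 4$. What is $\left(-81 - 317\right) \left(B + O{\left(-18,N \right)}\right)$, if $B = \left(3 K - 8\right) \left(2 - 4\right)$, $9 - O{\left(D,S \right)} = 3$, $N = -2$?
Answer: $-18308$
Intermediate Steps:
$O{\left(D,S \right)} = 6$ ($O{\left(D,S \right)} = 9 - 3 = 6$)
$K = -4$
$B = 40$ ($B = \left(3 \left(-4\right) - 8\right) \left(2 - 4\right) = \left(-12 - 8\right) \left(-2\right) = \left(-20\right) \left(-2\right) = 40$)
$\left(-81 - 317\right) \left(B + O{\left(-18,N \right)}\right) = \left(-81 - 317\right) \left(40 + 6\right) = \left(-398\right) 46 = -18308$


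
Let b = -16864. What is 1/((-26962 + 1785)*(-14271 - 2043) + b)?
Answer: 1/410720714 ≈ 2.4347e-9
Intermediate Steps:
1/((-26962 + 1785)*(-14271 - 2043) + b) = 1/((-26962 + 1785)*(-14271 - 2043) - 16864) = 1/(-25177*(-16314) - 16864) = 1/(410737578 - 16864) = 1/410720714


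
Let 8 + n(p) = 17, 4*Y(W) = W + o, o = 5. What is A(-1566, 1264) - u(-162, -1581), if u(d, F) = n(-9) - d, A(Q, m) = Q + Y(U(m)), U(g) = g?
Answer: -5679/4 ≈ -1419.8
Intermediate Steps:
Y(W) = 5/4 + W/4 (Y(W) = (W + 5)/4 = (5 + W)/4 = 5/4 + W/4)
n(p) = 9 (n(p) = -8 + 17 = 9)
A(Q, m) = 5/4 + Q + m/4 (A(Q, m) = Q + (5/4 + m/4) = 5/4 + Q + m/4)
u(d, F) = 9 - d
A(-1566, 1264) - u(-162, -1581) = (5/4 - 1566 + (1/4)*1264) - (9 - 1*(-162)) = (5/4 - 1566 + 316) - (9 + 162) = -4995/4 - 1*171 = -4995/4 - 171 = -5679/4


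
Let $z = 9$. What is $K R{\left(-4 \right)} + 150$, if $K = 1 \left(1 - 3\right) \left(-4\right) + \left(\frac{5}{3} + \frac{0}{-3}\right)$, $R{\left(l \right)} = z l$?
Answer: $-198$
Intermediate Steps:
$R{\left(l \right)} = 9 l$
$K = \frac{29}{3}$ ($K = 1 \left(\left(-2\right) \left(-4\right)\right) + \left(5 \cdot \frac{1}{3} + 0 \left(- \frac{1}{3}\right)\right) = 1 \cdot 8 + \left(\frac{5}{3} + 0\right) = 8 + \frac{5}{3} = \frac{29}{3} \approx 9.6667$)
$K R{\left(-4 \right)} + 150 = \frac{29 \cdot 9 \left(-4\right)}{3} + 150 = \frac{29}{3} \left(-36\right) + 150 = -348 + 150 = -198$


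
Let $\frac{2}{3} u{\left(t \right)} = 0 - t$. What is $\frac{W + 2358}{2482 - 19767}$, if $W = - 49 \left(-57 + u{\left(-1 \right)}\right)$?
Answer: $- \frac{2031}{6914} \approx -0.29375$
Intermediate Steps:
$u{\left(t \right)} = - \frac{3 t}{2}$ ($u{\left(t \right)} = \frac{3 \left(0 - t\right)}{2} = \frac{3 \left(- t\right)}{2} = - \frac{3 t}{2}$)
$W = \frac{5439}{2}$ ($W = - 49 \left(-57 - - \frac{3}{2}\right) = - 49 \left(-57 + \frac{3}{2}\right) = \left(-49\right) \left(- \frac{111}{2}\right) = \frac{5439}{2} \approx 2719.5$)
$\frac{W + 2358}{2482 - 19767} = \frac{\frac{5439}{2} + 2358}{2482 - 19767} = \frac{10155}{2 \left(-17285\right)} = \frac{10155}{2} \left(- \frac{1}{17285}\right) = - \frac{2031}{6914}$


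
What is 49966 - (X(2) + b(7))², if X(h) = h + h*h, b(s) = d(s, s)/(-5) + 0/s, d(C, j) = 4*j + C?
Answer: 49965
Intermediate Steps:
d(C, j) = C + 4*j
b(s) = -s (b(s) = (s + 4*s)/(-5) + 0/s = (5*s)*(-⅕) + 0 = -s + 0 = -s)
X(h) = h + h²
49966 - (X(2) + b(7))² = 49966 - (2*(1 + 2) - 1*7)² = 49966 - (2*3 - 7)² = 49966 - (6 - 7)² = 49966 - 1*(-1)² = 49966 - 1*1 = 49966 - 1 = 49965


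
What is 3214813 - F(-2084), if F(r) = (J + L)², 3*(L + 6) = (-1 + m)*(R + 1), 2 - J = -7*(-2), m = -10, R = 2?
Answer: 3213972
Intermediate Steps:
J = -12 (J = 2 - (-7)*(-2) = 2 - 1*14 = 2 - 14 = -12)
L = -17 (L = -6 + ((-1 - 10)*(2 + 1))/3 = -6 + (-11*3)/3 = -6 + (⅓)*(-33) = -6 - 11 = -17)
F(r) = 841 (F(r) = (-12 - 17)² = (-29)² = 841)
3214813 - F(-2084) = 3214813 - 1*841 = 3214813 - 841 = 3213972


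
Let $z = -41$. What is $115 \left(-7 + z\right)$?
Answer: $-5520$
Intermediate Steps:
$115 \left(-7 + z\right) = 115 \left(-7 - 41\right) = 115 \left(-48\right) = -5520$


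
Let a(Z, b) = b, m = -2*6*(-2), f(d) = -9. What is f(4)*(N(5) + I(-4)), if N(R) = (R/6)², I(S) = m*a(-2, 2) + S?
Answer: -1609/4 ≈ -402.25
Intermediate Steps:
m = 24 (m = -12*(-2) = 24)
I(S) = 48 + S (I(S) = 24*2 + S = 48 + S)
N(R) = R²/36 (N(R) = (R*(⅙))² = (R/6)² = R²/36)
f(4)*(N(5) + I(-4)) = -9*((1/36)*5² + (48 - 4)) = -9*((1/36)*25 + 44) = -9*(25/36 + 44) = -9*1609/36 = -1609/4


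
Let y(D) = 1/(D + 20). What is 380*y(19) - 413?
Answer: -15727/39 ≈ -403.26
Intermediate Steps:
y(D) = 1/(20 + D)
380*y(19) - 413 = 380/(20 + 19) - 413 = 380/39 - 413 = -15727/39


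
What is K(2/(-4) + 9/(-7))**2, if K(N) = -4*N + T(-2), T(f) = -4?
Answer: 484/49 ≈ 9.8775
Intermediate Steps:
K(N) = -4 - 4*N (K(N) = -4*N - 4 = -4 - 4*N)
K(2/(-4) + 9/(-7))**2 = (-4 - 4*(2/(-4) + 9/(-7)))**2 = (-4 - 4*(2*(-1/4) + 9*(-1/7)))**2 = (-4 - 4*(-1/2 - 9/7))**2 = (-4 - 4*(-25/14))**2 = (-4 + 50/7)**2 = (22/7)**2 = 484/49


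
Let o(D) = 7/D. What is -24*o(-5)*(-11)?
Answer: -1848/5 ≈ -369.60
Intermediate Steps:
-24*o(-5)*(-11) = -168/(-5)*(-11) = -168*(-1)/5*(-11) = -24*(-7/5)*(-11) = (168/5)*(-11) = -1848/5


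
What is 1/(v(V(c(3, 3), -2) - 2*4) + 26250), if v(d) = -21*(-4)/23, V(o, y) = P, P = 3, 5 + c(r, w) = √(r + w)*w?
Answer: 23/603834 ≈ 3.8090e-5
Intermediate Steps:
c(r, w) = -5 + w*√(r + w) (c(r, w) = -5 + √(r + w)*w = -5 + w*√(r + w))
V(o, y) = 3
v(d) = 84/23 (v(d) = 84*(1/23) = 84/23)
1/(v(V(c(3, 3), -2) - 2*4) + 26250) = 1/(84/23 + 26250) = 1/(603834/23) = 23/603834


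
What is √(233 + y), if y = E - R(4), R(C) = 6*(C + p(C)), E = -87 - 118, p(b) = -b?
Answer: 2*√7 ≈ 5.2915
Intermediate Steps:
E = -205
R(C) = 0 (R(C) = 6*(C - C) = 6*0 = 0)
y = -205 (y = -205 - 1*0 = -205 + 0 = -205)
√(233 + y) = √(233 - 205) = √28 = 2*√7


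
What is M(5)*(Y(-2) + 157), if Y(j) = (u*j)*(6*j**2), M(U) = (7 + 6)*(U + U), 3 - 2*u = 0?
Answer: 11050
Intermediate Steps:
u = 3/2 (u = 3/2 - 1/2*0 = 3/2 + 0 = 3/2 ≈ 1.5000)
M(U) = 26*U (M(U) = 13*(2*U) = 26*U)
Y(j) = 9*j**3 (Y(j) = (3*j/2)*(6*j**2) = 9*j**3)
M(5)*(Y(-2) + 157) = (26*5)*(9*(-2)**3 + 157) = 130*(9*(-8) + 157) = 130*(-72 + 157) = 130*85 = 11050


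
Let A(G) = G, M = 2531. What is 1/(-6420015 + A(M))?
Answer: -1/6417484 ≈ -1.5582e-7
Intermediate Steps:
1/(-6420015 + A(M)) = 1/(-6420015 + 2531) = 1/(-6417484) = -1/6417484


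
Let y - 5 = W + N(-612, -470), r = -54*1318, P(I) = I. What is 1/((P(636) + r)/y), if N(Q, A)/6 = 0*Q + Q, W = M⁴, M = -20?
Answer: -52111/23512 ≈ -2.2164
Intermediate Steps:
r = -71172
W = 160000 (W = (-20)⁴ = 160000)
N(Q, A) = 6*Q (N(Q, A) = 6*(0*Q + Q) = 6*(0 + Q) = 6*Q)
y = 156333 (y = 5 + (160000 + 6*(-612)) = 5 + (160000 - 3672) = 5 + 156328 = 156333)
1/((P(636) + r)/y) = 1/((636 - 71172)/156333) = 1/(-70536*1/156333) = 1/(-23512/52111) = -52111/23512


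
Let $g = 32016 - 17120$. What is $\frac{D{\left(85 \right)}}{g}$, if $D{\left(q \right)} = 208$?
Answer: $\frac{13}{931} \approx 0.013963$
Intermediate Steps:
$g = 14896$ ($g = 32016 - 17120 = 14896$)
$\frac{D{\left(85 \right)}}{g} = \frac{208}{14896} = 208 \cdot \frac{1}{14896} = \frac{13}{931}$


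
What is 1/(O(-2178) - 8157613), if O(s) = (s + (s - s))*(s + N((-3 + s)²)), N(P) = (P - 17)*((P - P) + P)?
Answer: -1/49280940289402681 ≈ -2.0292e-17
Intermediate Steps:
N(P) = P*(-17 + P) (N(P) = (-17 + P)*(0 + P) = (-17 + P)*P = P*(-17 + P))
O(s) = s*(s + (-3 + s)²*(-17 + (-3 + s)²)) (O(s) = (s + (s - s))*(s + (-3 + s)²*(-17 + (-3 + s)²)) = (s + 0)*(s + (-3 + s)²*(-17 + (-3 + s)²)) = s*(s + (-3 + s)²*(-17 + (-3 + s)²)))
1/(O(-2178) - 8157613) = 1/(-2178*(-2178 + (-3 - 2178)²*(-17 + (-3 - 2178)²)) - 8157613) = 1/(-2178*(-2178 + (-2181)²*(-17 + (-2181)²)) - 8157613) = 1/(-2178*(-2178 + 4756761*(-17 + 4756761)) - 8157613) = 1/(-2178*(-2178 + 4756761*4756744) - 8157613) = 1/(-2178*(-2178 + 22626694346184) - 8157613) = 1/(-2178*22626694344006 - 8157613) = 1/(-49280940281245068 - 8157613) = 1/(-49280940289402681) = -1/49280940289402681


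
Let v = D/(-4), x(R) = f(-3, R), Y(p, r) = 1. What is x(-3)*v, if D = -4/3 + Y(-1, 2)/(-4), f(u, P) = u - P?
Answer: 0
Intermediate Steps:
x(R) = -3 - R
D = -19/12 (D = -4/3 + 1/(-4) = -4*⅓ + 1*(-¼) = -4/3 - ¼ = -19/12 ≈ -1.5833)
v = 19/48 (v = -19/12/(-4) = -19/12*(-¼) = 19/48 ≈ 0.39583)
x(-3)*v = (-3 - 1*(-3))*(19/48) = (-3 + 3)*(19/48) = 0*(19/48) = 0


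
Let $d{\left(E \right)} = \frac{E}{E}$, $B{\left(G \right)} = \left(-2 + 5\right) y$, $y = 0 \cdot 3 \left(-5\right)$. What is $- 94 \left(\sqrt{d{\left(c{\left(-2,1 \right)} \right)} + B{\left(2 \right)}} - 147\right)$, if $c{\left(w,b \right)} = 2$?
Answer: $13724$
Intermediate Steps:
$y = 0$ ($y = 0 \left(-5\right) = 0$)
$B{\left(G \right)} = 0$ ($B{\left(G \right)} = \left(-2 + 5\right) 0 = 3 \cdot 0 = 0$)
$d{\left(E \right)} = 1$
$- 94 \left(\sqrt{d{\left(c{\left(-2,1 \right)} \right)} + B{\left(2 \right)}} - 147\right) = - 94 \left(\sqrt{1 + 0} - 147\right) = - 94 \left(\sqrt{1} - 147\right) = - 94 \left(1 - 147\right) = \left(-94\right) \left(-146\right) = 13724$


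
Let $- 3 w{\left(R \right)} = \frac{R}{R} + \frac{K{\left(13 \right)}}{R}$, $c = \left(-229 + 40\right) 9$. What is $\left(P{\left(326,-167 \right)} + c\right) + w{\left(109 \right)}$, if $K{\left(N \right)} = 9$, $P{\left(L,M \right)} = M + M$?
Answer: $- \frac{665563}{327} \approx -2035.4$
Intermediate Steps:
$P{\left(L,M \right)} = 2 M$
$c = -1701$ ($c = \left(-189\right) 9 = -1701$)
$w{\left(R \right)} = - \frac{1}{3} - \frac{3}{R}$ ($w{\left(R \right)} = - \frac{\frac{R}{R} + \frac{9}{R}}{3} = - \frac{1 + \frac{9}{R}}{3} = - \frac{1}{3} - \frac{3}{R}$)
$\left(P{\left(326,-167 \right)} + c\right) + w{\left(109 \right)} = \left(2 \left(-167\right) - 1701\right) + \frac{-9 - 109}{3 \cdot 109} = \left(-334 - 1701\right) + \frac{1}{3} \cdot \frac{1}{109} \left(-9 - 109\right) = -2035 + \frac{1}{3} \cdot \frac{1}{109} \left(-118\right) = -2035 - \frac{118}{327} = - \frac{665563}{327}$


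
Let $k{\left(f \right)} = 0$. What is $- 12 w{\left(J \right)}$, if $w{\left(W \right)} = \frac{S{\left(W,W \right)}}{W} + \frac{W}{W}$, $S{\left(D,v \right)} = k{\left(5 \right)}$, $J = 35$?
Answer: $-12$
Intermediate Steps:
$S{\left(D,v \right)} = 0$
$w{\left(W \right)} = 1$ ($w{\left(W \right)} = \frac{0}{W} + \frac{W}{W} = 0 + 1 = 1$)
$- 12 w{\left(J \right)} = \left(-12\right) 1 = -12$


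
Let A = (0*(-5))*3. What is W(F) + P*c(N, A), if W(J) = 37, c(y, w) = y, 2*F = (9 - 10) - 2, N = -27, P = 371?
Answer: -9980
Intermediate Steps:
A = 0 (A = 0*3 = 0)
F = -3/2 (F = ((9 - 10) - 2)/2 = (-1 - 2)/2 = (1/2)*(-3) = -3/2 ≈ -1.5000)
W(F) + P*c(N, A) = 37 + 371*(-27) = 37 - 10017 = -9980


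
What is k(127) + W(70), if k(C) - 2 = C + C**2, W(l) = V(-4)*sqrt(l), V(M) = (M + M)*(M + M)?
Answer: 16258 + 64*sqrt(70) ≈ 16793.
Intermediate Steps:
V(M) = 4*M**2 (V(M) = (2*M)*(2*M) = 4*M**2)
W(l) = 64*sqrt(l) (W(l) = (4*(-4)**2)*sqrt(l) = (4*16)*sqrt(l) = 64*sqrt(l))
k(C) = 2 + C + C**2 (k(C) = 2 + (C + C**2) = 2 + C + C**2)
k(127) + W(70) = (2 + 127 + 127**2) + 64*sqrt(70) = (2 + 127 + 16129) + 64*sqrt(70) = 16258 + 64*sqrt(70)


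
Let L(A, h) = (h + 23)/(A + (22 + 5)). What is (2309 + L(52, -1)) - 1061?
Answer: 98614/79 ≈ 1248.3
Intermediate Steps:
L(A, h) = (23 + h)/(27 + A) (L(A, h) = (23 + h)/(A + 27) = (23 + h)/(27 + A))
(2309 + L(52, -1)) - 1061 = (2309 + (23 - 1)/(27 + 52)) - 1061 = (2309 + 22/79) - 1061 = 182433/79 - 1061 = 98614/79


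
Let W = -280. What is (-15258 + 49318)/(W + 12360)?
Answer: 1703/604 ≈ 2.8195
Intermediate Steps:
(-15258 + 49318)/(W + 12360) = (-15258 + 49318)/(-280 + 12360) = 34060/12080 = 34060*(1/12080) = 1703/604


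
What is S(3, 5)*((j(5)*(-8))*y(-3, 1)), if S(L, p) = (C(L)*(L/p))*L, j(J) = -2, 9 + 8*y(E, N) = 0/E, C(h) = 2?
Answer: -324/5 ≈ -64.800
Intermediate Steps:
y(E, N) = -9/8 (y(E, N) = -9/8 + (0/E)/8 = -9/8 + (⅛)*0 = -9/8 + 0 = -9/8)
S(L, p) = 2*L²/p (S(L, p) = (2*(L/p))*L = (2*L/p)*L = 2*L²/p)
S(3, 5)*((j(5)*(-8))*y(-3, 1)) = (2*3²/5)*(-2*(-8)*(-9/8)) = (2*9*(⅕))*(16*(-9/8)) = (18/5)*(-18) = -324/5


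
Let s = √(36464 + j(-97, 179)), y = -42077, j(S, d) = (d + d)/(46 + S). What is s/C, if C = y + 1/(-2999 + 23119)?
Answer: -20120*√94824606/43176051189 ≈ -0.0045378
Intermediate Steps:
j(S, d) = 2*d/(46 + S) (j(S, d) = (2*d)/(46 + S) = 2*d/(46 + S))
C = -846589239/20120 (C = -42077 + 1/(-2999 + 23119) = -42077 + 1/20120 = -846589239/20120 ≈ -42077.)
s = √94824606/51 (s = √(36464 + 2*179/(46 - 97)) = √(36464 + 2*179/(-51)) = √(36464 + 2*179*(-1/51)) = √(36464 - 358/51) = √(1859306/51) = √94824606/51 ≈ 190.94)
s/C = (√94824606/51)/(-846589239/20120) = (√94824606/51)*(-20120/846589239) = -20120*√94824606/43176051189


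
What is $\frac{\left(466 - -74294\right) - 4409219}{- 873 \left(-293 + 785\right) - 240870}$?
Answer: $\frac{4334459}{670386} \approx 6.4656$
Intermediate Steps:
$\frac{\left(466 - -74294\right) - 4409219}{- 873 \left(-293 + 785\right) - 240870} = \frac{\left(466 + 74294\right) - 4409219}{\left(-873\right) 492 - 240870} = \frac{74760 - 4409219}{-429516 - 240870} = - \frac{4334459}{-670386} = \left(-4334459\right) \left(- \frac{1}{670386}\right) = \frac{4334459}{670386}$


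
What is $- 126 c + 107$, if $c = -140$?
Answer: $17747$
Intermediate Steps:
$- 126 c + 107 = \left(-126\right) \left(-140\right) + 107 = 17640 + 107 = 17747$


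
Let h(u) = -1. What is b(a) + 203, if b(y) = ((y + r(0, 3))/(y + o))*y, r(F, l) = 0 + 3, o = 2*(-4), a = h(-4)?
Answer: 1829/9 ≈ 203.22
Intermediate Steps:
a = -1
o = -8
r(F, l) = 3
b(y) = y*(3 + y)/(-8 + y) (b(y) = ((y + 3)/(y - 8))*y = ((3 + y)/(-8 + y))*y = y*(3 + y)/(-8 + y))
b(a) + 203 = -(3 - 1)/(-8 - 1) + 203 = -1*2/(-9) + 203 = -1*(-1/9)*2 + 203 = 2/9 + 203 = 1829/9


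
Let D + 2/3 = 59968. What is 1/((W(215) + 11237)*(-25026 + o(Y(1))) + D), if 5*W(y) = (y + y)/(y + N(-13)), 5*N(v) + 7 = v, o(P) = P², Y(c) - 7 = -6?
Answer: -633/177971847653 ≈ -3.5567e-9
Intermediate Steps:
Y(c) = 1 (Y(c) = 7 - 6 = 1)
D = 179902/3 (D = -⅔ + 59968 = 179902/3 ≈ 59967.)
N(v) = -7/5 + v/5
W(y) = 2*y/(5*(-4 + y)) (W(y) = ((y + y)/(y + (-7/5 + (⅕)*(-13))))/5 = ((2*y)/(y + (-7/5 - 13/5)))/5 = ((2*y)/(y - 4))/5 = ((2*y)/(-4 + y))/5 = (2*y/(-4 + y))/5 = 2*y/(5*(-4 + y)))
1/((W(215) + 11237)*(-25026 + o(Y(1))) + D) = 1/(((⅖)*215/(-4 + 215) + 11237)*(-25026 + 1²) + 179902/3) = 1/(((⅖)*215/211 + 11237)*(-25026 + 1) + 179902/3) = 1/(((⅖)*215*(1/211) + 11237)*(-25025) + 179902/3) = 1/((86/211 + 11237)*(-25025) + 179902/3) = 1/((2371093/211)*(-25025) + 179902/3) = 1/(-59336602325/211 + 179902/3) = 1/(-177971847653/633) = -633/177971847653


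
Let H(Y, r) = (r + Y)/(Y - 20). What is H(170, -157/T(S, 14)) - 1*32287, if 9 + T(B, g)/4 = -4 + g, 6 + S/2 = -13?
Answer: -19371677/600 ≈ -32286.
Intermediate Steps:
S = -38 (S = -12 + 2*(-13) = -12 - 26 = -38)
T(B, g) = -52 + 4*g (T(B, g) = -36 + 4*(-4 + g) = -36 + (-16 + 4*g) = -52 + 4*g)
H(Y, r) = (Y + r)/(-20 + Y)
H(170, -157/T(S, 14)) - 1*32287 = (170 - 157/(-52 + 4*14))/(-20 + 170) - 1*32287 = (170 - 157/(-52 + 56))/150 - 32287 = (170 - 157/4)/150 - 32287 = (1/150)*(523/4) - 32287 = 523/600 - 32287 = -19371677/600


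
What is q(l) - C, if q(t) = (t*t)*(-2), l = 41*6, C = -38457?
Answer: -82575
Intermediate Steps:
l = 246
q(t) = -2*t**2 (q(t) = t**2*(-2) = -2*t**2)
q(l) - C = -2*246**2 - 1*(-38457) = -2*60516 + 38457 = -121032 + 38457 = -82575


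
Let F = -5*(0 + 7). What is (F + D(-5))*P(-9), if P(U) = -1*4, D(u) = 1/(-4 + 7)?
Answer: 416/3 ≈ 138.67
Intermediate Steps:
F = -35 (F = -5*7 = -35)
D(u) = 1/3
P(U) = -4
(F + D(-5))*P(-9) = (-35 + 1/3)*(-4) = -104/3*(-4) = 416/3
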